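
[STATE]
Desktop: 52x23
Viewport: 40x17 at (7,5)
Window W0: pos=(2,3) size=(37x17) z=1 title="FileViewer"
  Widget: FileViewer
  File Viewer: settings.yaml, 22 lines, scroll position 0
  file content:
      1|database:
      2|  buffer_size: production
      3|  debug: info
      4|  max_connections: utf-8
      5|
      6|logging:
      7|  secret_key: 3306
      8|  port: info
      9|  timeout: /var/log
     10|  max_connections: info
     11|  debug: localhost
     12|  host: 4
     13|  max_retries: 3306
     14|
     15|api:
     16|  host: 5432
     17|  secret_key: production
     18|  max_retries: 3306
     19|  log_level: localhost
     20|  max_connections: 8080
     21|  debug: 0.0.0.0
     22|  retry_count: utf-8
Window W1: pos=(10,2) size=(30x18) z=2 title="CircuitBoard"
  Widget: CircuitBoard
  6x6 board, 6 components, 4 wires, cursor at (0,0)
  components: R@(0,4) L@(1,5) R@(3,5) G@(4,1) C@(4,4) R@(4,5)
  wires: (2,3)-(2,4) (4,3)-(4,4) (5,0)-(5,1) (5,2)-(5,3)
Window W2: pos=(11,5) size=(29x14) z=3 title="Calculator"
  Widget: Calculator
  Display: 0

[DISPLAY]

───┃┏━━━━━━━━━━━━━━━━━━━━━━━━━━━┓       
bas┃┃ Calculator                ┃       
ffe┃┠───────────────────────────┨       
bug┃┃                          0┃       
x_c┃┃┌───┬───┬───┬───┐          ┃       
   ┃┃│ 7 │ 8 │ 9 │ ÷ │          ┃       
ing┃┃├───┼───┼───┼───┤          ┃       
cre┃┃│ 4 │ 5 │ 6 │ × │          ┃       
rt:┃┃├───┼───┼───┼───┤          ┃       
meo┃┃│ 1 │ 2 │ 3 │ - │          ┃       
x_c┃┃├───┼───┼───┼───┤          ┃       
bug┃┃│ 0 │ . │ = │ + │          ┃       
st:┃┃└───┴───┴───┴───┘          ┃       
x_r┃┗━━━━━━━━━━━━━━━━━━━━━━━━━━━┛       
━━━┗━━━━━━━━━━━━━━━━━━━━━━━━━━━━┛       
                                        
                                        


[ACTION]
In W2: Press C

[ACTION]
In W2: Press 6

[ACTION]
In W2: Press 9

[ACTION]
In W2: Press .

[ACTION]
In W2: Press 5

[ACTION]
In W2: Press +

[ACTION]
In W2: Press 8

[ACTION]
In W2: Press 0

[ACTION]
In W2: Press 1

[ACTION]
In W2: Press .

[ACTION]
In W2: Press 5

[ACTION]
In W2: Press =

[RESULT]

───┃┏━━━━━━━━━━━━━━━━━━━━━━━━━━━┓       
bas┃┃ Calculator                ┃       
ffe┃┠───────────────────────────┨       
bug┃┃                        871┃       
x_c┃┃┌───┬───┬───┬───┐          ┃       
   ┃┃│ 7 │ 8 │ 9 │ ÷ │          ┃       
ing┃┃├───┼───┼───┼───┤          ┃       
cre┃┃│ 4 │ 5 │ 6 │ × │          ┃       
rt:┃┃├───┼───┼───┼───┤          ┃       
meo┃┃│ 1 │ 2 │ 3 │ - │          ┃       
x_c┃┃├───┼───┼───┼───┤          ┃       
bug┃┃│ 0 │ . │ = │ + │          ┃       
st:┃┃└───┴───┴───┴───┘          ┃       
x_r┃┗━━━━━━━━━━━━━━━━━━━━━━━━━━━┛       
━━━┗━━━━━━━━━━━━━━━━━━━━━━━━━━━━┛       
                                        
                                        


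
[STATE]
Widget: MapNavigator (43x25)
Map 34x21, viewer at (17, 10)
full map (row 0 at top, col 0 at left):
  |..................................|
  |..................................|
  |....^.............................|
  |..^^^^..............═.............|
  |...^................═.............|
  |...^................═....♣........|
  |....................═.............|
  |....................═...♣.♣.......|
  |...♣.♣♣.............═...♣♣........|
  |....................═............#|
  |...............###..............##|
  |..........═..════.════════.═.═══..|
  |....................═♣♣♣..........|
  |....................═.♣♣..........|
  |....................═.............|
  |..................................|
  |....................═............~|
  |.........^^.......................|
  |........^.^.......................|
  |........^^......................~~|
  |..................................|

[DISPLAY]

                                           
                                           
    ..................................     
    ..................................     
    ....^.............................     
    ..^^^^..............═.............     
    ...^................═.............     
    ...^................═....♣........     
    ....................═.............     
    ....................═...♣.♣.......     
    ...♣.♣♣.............═...♣♣........     
    ....................═............#     
    ...............##@..............##     
    ..........═..════.════════.═.═══..     
    ....................═♣♣♣..........     
    ....................═.♣♣..........     
    ....................═.............     
    ..................................     
    ....................═............~     
    .........^^.......................     
    ........^.^.......................     
    ........^^......................~~     
    ..................................     
                                           
                                           


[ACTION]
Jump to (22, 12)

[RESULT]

.................................          
.................................          
...^.............................          
.^^^^..............═.............          
..^................═.............          
..^................═....♣........          
...................═.............          
...................═...♣.♣.......          
..♣.♣♣.............═...♣♣........          
...................═............#          
..............###..............##          
.........═..════.════════.═.═══..          
...................═♣@♣..........          
...................═.♣♣..........          
...................═.............          
.................................          
...................═............~          
........^^.......................          
.......^.^.......................          
.......^^......................~~          
.................................          
                                           
                                           
                                           
                                           


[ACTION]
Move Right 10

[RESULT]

.......................                    
.......................                    
.......................                    
.........═.............                    
.........═.............                    
.........═....♣........                    
.........═.............                    
.........═...♣.♣.......                    
.........═...♣♣........                    
.........═............#                    
....###..............##                    
..════.════════.═.═══..                    
.........═♣♣♣........@.                    
.........═.♣♣..........                    
.........═.............                    
.......................                    
.........═............~                    
.......................                    
.......................                    
.....................~~                    
.......................                    
                                           
                                           
                                           
                                           


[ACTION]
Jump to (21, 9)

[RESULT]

                                           
                                           
                                           
..................................         
..................................         
....^.............................         
..^^^^..............═.............         
...^................═.............         
...^................═....♣........         
....................═.............         
....................═...♣.♣.......         
...♣.♣♣.............═...♣♣........         
....................═@...........#         
...............###..............##         
..........═..════.════════.═.═══..         
....................═♣♣♣..........         
....................═.♣♣..........         
....................═.............         
..................................         
....................═............~         
.........^^.......................         
........^.^.......................         
........^^......................~~         
..................................         
                                           


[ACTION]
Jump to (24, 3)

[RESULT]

                                           
                                           
                                           
                                           
                                           
                                           
                                           
                                           
                                           
...............................            
...............................            
.^.............................            
^^^..............═...@.........            
^................═.............            
^................═....♣........            
.................═.............            
.................═...♣.♣.......            
♣.♣♣.............═...♣♣........            
.................═............#            
............###..............##            
.......═..════.════════.═.═══..            
.................═♣♣♣..........            
.................═.♣♣..........            
.................═.............            
...............................            


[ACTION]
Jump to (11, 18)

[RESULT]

          ....................═............
          ....................═...♣.♣......
          ...♣.♣♣.............═...♣♣.......
          ....................═............
          ...............###..............#
          ..........═..════.════════.═.═══.
          ....................═♣♣♣.........
          ....................═.♣♣.........
          ....................═............
          .................................
          ....................═............
          .........^^......................
          ........^.^@.....................
          ........^^......................~
          .................................
                                           
                                           
                                           
                                           
                                           
                                           
                                           
                                           
                                           
                                           


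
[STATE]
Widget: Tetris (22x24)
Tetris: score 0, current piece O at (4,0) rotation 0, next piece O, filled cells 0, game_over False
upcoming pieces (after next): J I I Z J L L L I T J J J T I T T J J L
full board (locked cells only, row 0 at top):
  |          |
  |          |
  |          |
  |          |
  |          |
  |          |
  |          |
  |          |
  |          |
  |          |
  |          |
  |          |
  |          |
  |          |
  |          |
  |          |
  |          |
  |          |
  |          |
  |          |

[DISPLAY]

    ▓▓    │Next:      
    ▓▓    │▓▓         
          │▓▓         
          │           
          │           
          │           
          │Score:     
          │0          
          │           
          │           
          │           
          │           
          │           
          │           
          │           
          │           
          │           
          │           
          │           
          │           
          │           
          │           
          │           
          │           


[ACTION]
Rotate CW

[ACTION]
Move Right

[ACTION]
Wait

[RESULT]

          │Next:      
     ▓▓   │▓▓         
     ▓▓   │▓▓         
          │           
          │           
          │           
          │Score:     
          │0          
          │           
          │           
          │           
          │           
          │           
          │           
          │           
          │           
          │           
          │           
          │           
          │           
          │           
          │           
          │           
          │           


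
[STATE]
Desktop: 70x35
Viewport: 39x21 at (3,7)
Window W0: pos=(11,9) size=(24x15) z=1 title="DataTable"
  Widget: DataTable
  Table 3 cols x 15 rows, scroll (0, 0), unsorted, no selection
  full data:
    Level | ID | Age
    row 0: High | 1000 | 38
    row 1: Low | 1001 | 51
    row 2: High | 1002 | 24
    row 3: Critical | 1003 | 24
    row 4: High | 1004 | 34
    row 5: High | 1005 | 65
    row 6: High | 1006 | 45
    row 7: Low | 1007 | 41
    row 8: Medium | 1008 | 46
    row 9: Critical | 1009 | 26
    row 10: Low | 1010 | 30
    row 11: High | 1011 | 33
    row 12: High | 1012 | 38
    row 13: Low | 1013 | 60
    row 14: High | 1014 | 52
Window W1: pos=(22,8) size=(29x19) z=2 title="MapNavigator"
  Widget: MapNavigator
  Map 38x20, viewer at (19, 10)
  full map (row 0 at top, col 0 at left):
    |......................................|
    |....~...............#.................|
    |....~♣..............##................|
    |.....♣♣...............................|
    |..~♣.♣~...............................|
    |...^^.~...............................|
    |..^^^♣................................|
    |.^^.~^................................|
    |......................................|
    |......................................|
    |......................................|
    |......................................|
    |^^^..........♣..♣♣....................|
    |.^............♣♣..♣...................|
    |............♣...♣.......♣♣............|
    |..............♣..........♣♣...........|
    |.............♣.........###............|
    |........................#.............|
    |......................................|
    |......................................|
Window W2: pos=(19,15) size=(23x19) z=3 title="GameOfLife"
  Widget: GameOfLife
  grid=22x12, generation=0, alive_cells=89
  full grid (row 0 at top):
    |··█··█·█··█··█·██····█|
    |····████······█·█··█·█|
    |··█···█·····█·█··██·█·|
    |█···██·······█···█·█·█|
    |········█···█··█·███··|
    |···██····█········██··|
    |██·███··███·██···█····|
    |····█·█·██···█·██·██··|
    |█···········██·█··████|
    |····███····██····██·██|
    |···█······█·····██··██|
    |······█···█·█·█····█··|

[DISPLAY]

                                       
                   ┏━━━━━━━━━━━━━━━━━━━
        ┏━━━━━━━━━━┃ MapNavigator      
        ┃ DataTable┠───────────────────
        ┠──────────┃♣..................
        ┃Level   │I┃~..................
        ┃────────┼─┃~..................
        ┃High    │1┃...................
        ┃Low    ┏━━━━━━━━━━━━━━━━━━━━━┓
        ┃High   ┃ GameOfLife          ┃
        ┃Critica┠─────────────────────┨
        ┃High   ┃Gen: 0               ┃
        ┃High   ┃··█··█·█··█··█·██····┃
        ┃High   ┃····████······█·█··█·┃
        ┃Low    ┃··█···█·····█·█··██·█┃
        ┃Medium ┃█···██·······█···█·█·┃
        ┗━━━━━━━┃········█···█··█·███·┃
                ┃···██····█········██·┃
                ┃██·███··███·██···█···┃
                ┃····█·█·██···█·██·██·┃
                ┃█···········██·█··███┃


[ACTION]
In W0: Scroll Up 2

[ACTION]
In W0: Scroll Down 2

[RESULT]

                                       
                   ┏━━━━━━━━━━━━━━━━━━━
        ┏━━━━━━━━━━┃ MapNavigator      
        ┃ DataTable┠───────────────────
        ┠──────────┃♣..................
        ┃Level   │I┃~..................
        ┃────────┼─┃~..................
        ┃High    │1┃...................
        ┃Critica┏━━━━━━━━━━━━━━━━━━━━━┓
        ┃High   ┃ GameOfLife          ┃
        ┃High   ┠─────────────────────┨
        ┃High   ┃Gen: 0               ┃
        ┃Low    ┃··█··█·█··█··█·██····┃
        ┃Medium ┃····████······█·█··█·┃
        ┃Critica┃··█···█·····█·█··██·█┃
        ┃Low    ┃█···██·······█···█·█·┃
        ┗━━━━━━━┃········█···█··█·███·┃
                ┃···██····█········██·┃
                ┃██·███··███·██···█···┃
                ┃····█·█·██···█·██·██·┃
                ┃█···········██·█··███┃


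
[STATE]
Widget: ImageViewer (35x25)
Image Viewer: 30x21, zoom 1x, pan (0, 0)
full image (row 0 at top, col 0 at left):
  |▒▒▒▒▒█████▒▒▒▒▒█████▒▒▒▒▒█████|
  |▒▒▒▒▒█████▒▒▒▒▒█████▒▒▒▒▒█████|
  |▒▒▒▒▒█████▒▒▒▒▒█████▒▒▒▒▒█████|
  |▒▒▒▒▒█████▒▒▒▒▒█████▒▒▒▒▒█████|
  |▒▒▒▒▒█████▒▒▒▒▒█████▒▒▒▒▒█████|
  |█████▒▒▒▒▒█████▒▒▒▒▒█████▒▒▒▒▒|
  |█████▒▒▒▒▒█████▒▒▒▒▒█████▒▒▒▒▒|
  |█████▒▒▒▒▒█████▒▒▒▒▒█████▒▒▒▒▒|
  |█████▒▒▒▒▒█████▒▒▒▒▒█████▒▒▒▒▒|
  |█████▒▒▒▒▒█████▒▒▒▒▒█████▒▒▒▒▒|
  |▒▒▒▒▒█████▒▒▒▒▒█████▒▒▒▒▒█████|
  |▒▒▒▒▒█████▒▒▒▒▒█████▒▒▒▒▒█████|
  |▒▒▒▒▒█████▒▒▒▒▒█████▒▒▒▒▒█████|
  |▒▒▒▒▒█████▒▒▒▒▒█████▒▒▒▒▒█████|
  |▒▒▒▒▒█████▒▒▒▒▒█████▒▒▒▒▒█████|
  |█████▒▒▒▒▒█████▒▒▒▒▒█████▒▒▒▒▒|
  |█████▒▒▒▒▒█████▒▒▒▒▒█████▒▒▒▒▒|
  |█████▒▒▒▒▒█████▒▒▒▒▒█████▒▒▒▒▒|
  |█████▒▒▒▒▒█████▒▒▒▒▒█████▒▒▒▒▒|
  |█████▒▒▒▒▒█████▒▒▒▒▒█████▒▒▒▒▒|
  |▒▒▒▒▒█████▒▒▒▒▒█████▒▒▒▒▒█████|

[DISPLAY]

▒▒▒▒▒█████▒▒▒▒▒█████▒▒▒▒▒█████     
▒▒▒▒▒█████▒▒▒▒▒█████▒▒▒▒▒█████     
▒▒▒▒▒█████▒▒▒▒▒█████▒▒▒▒▒█████     
▒▒▒▒▒█████▒▒▒▒▒█████▒▒▒▒▒█████     
▒▒▒▒▒█████▒▒▒▒▒█████▒▒▒▒▒█████     
█████▒▒▒▒▒█████▒▒▒▒▒█████▒▒▒▒▒     
█████▒▒▒▒▒█████▒▒▒▒▒█████▒▒▒▒▒     
█████▒▒▒▒▒█████▒▒▒▒▒█████▒▒▒▒▒     
█████▒▒▒▒▒█████▒▒▒▒▒█████▒▒▒▒▒     
█████▒▒▒▒▒█████▒▒▒▒▒█████▒▒▒▒▒     
▒▒▒▒▒█████▒▒▒▒▒█████▒▒▒▒▒█████     
▒▒▒▒▒█████▒▒▒▒▒█████▒▒▒▒▒█████     
▒▒▒▒▒█████▒▒▒▒▒█████▒▒▒▒▒█████     
▒▒▒▒▒█████▒▒▒▒▒█████▒▒▒▒▒█████     
▒▒▒▒▒█████▒▒▒▒▒█████▒▒▒▒▒█████     
█████▒▒▒▒▒█████▒▒▒▒▒█████▒▒▒▒▒     
█████▒▒▒▒▒█████▒▒▒▒▒█████▒▒▒▒▒     
█████▒▒▒▒▒█████▒▒▒▒▒█████▒▒▒▒▒     
█████▒▒▒▒▒█████▒▒▒▒▒█████▒▒▒▒▒     
█████▒▒▒▒▒█████▒▒▒▒▒█████▒▒▒▒▒     
▒▒▒▒▒█████▒▒▒▒▒█████▒▒▒▒▒█████     
                                   
                                   
                                   
                                   


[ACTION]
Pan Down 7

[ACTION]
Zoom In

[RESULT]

▒▒▒▒▒▒▒▒▒▒██████████▒▒▒▒▒▒▒▒▒▒█████
▒▒▒▒▒▒▒▒▒▒██████████▒▒▒▒▒▒▒▒▒▒█████
▒▒▒▒▒▒▒▒▒▒██████████▒▒▒▒▒▒▒▒▒▒█████
██████████▒▒▒▒▒▒▒▒▒▒██████████▒▒▒▒▒
██████████▒▒▒▒▒▒▒▒▒▒██████████▒▒▒▒▒
██████████▒▒▒▒▒▒▒▒▒▒██████████▒▒▒▒▒
██████████▒▒▒▒▒▒▒▒▒▒██████████▒▒▒▒▒
██████████▒▒▒▒▒▒▒▒▒▒██████████▒▒▒▒▒
██████████▒▒▒▒▒▒▒▒▒▒██████████▒▒▒▒▒
██████████▒▒▒▒▒▒▒▒▒▒██████████▒▒▒▒▒
██████████▒▒▒▒▒▒▒▒▒▒██████████▒▒▒▒▒
██████████▒▒▒▒▒▒▒▒▒▒██████████▒▒▒▒▒
██████████▒▒▒▒▒▒▒▒▒▒██████████▒▒▒▒▒
▒▒▒▒▒▒▒▒▒▒██████████▒▒▒▒▒▒▒▒▒▒█████
▒▒▒▒▒▒▒▒▒▒██████████▒▒▒▒▒▒▒▒▒▒█████
▒▒▒▒▒▒▒▒▒▒██████████▒▒▒▒▒▒▒▒▒▒█████
▒▒▒▒▒▒▒▒▒▒██████████▒▒▒▒▒▒▒▒▒▒█████
▒▒▒▒▒▒▒▒▒▒██████████▒▒▒▒▒▒▒▒▒▒█████
▒▒▒▒▒▒▒▒▒▒██████████▒▒▒▒▒▒▒▒▒▒█████
▒▒▒▒▒▒▒▒▒▒██████████▒▒▒▒▒▒▒▒▒▒█████
▒▒▒▒▒▒▒▒▒▒██████████▒▒▒▒▒▒▒▒▒▒█████
▒▒▒▒▒▒▒▒▒▒██████████▒▒▒▒▒▒▒▒▒▒█████
▒▒▒▒▒▒▒▒▒▒██████████▒▒▒▒▒▒▒▒▒▒█████
██████████▒▒▒▒▒▒▒▒▒▒██████████▒▒▒▒▒
██████████▒▒▒▒▒▒▒▒▒▒██████████▒▒▒▒▒


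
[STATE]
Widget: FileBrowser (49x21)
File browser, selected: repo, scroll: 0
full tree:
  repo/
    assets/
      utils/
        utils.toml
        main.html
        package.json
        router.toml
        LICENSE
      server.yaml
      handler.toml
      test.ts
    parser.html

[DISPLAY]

> [-] repo/                                      
    [+] assets/                                  
    parser.html                                  
                                                 
                                                 
                                                 
                                                 
                                                 
                                                 
                                                 
                                                 
                                                 
                                                 
                                                 
                                                 
                                                 
                                                 
                                                 
                                                 
                                                 
                                                 


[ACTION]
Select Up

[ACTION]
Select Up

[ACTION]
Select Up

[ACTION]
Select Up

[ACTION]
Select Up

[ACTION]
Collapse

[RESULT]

> [+] repo/                                      
                                                 
                                                 
                                                 
                                                 
                                                 
                                                 
                                                 
                                                 
                                                 
                                                 
                                                 
                                                 
                                                 
                                                 
                                                 
                                                 
                                                 
                                                 
                                                 
                                                 


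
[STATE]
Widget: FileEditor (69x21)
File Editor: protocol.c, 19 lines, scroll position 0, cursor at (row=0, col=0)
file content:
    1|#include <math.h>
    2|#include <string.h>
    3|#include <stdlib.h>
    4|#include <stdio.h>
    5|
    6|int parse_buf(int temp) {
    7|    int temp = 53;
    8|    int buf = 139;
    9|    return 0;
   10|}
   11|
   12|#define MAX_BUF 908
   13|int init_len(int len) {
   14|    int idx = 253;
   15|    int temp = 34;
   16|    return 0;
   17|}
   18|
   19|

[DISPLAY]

█include <math.h>                                                   ▲
#include <string.h>                                                 █
#include <stdlib.h>                                                 ░
#include <stdio.h>                                                  ░
                                                                    ░
int parse_buf(int temp) {                                           ░
    int temp = 53;                                                  ░
    int buf = 139;                                                  ░
    return 0;                                                       ░
}                                                                   ░
                                                                    ░
#define MAX_BUF 908                                                 ░
int init_len(int len) {                                             ░
    int idx = 253;                                                  ░
    int temp = 34;                                                  ░
    return 0;                                                       ░
}                                                                   ░
                                                                    ░
                                                                    ░
                                                                    ░
                                                                    ▼


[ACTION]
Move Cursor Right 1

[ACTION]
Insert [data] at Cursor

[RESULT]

#data█nclude <math.h>                                               ▲
#include <string.h>                                                 █
#include <stdlib.h>                                                 ░
#include <stdio.h>                                                  ░
                                                                    ░
int parse_buf(int temp) {                                           ░
    int temp = 53;                                                  ░
    int buf = 139;                                                  ░
    return 0;                                                       ░
}                                                                   ░
                                                                    ░
#define MAX_BUF 908                                                 ░
int init_len(int len) {                                             ░
    int idx = 253;                                                  ░
    int temp = 34;                                                  ░
    return 0;                                                       ░
}                                                                   ░
                                                                    ░
                                                                    ░
                                                                    ░
                                                                    ▼


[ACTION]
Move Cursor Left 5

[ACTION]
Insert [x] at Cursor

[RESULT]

x█datainclude <math.h>                                              ▲
#include <string.h>                                                 █
#include <stdlib.h>                                                 ░
#include <stdio.h>                                                  ░
                                                                    ░
int parse_buf(int temp) {                                           ░
    int temp = 53;                                                  ░
    int buf = 139;                                                  ░
    return 0;                                                       ░
}                                                                   ░
                                                                    ░
#define MAX_BUF 908                                                 ░
int init_len(int len) {                                             ░
    int idx = 253;                                                  ░
    int temp = 34;                                                  ░
    return 0;                                                       ░
}                                                                   ░
                                                                    ░
                                                                    ░
                                                                    ░
                                                                    ▼


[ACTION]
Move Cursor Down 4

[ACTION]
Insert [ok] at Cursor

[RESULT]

x#datainclude <math.h>                                              ▲
#include <string.h>                                                 █
#include <stdlib.h>                                                 ░
#include <stdio.h>                                                  ░
ok█                                                                 ░
int parse_buf(int temp) {                                           ░
    int temp = 53;                                                  ░
    int buf = 139;                                                  ░
    return 0;                                                       ░
}                                                                   ░
                                                                    ░
#define MAX_BUF 908                                                 ░
int init_len(int len) {                                             ░
    int idx = 253;                                                  ░
    int temp = 34;                                                  ░
    return 0;                                                       ░
}                                                                   ░
                                                                    ░
                                                                    ░
                                                                    ░
                                                                    ▼


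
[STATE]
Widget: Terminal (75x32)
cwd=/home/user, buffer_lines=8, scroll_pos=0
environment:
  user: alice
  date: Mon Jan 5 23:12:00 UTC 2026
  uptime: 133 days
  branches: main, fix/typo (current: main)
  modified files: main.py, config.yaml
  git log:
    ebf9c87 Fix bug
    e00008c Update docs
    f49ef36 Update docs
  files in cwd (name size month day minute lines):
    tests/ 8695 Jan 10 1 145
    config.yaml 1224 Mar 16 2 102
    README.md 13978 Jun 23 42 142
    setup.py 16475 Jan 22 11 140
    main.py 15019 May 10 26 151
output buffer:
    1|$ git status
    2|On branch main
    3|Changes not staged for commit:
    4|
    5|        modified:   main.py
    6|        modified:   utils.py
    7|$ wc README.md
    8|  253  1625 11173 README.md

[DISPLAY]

$ git status                                                               
On branch main                                                             
Changes not staged for commit:                                             
                                                                           
        modified:   main.py                                                
        modified:   utils.py                                               
$ wc README.md                                                             
  253  1625 11173 README.md                                                
$ █                                                                        
                                                                           
                                                                           
                                                                           
                                                                           
                                                                           
                                                                           
                                                                           
                                                                           
                                                                           
                                                                           
                                                                           
                                                                           
                                                                           
                                                                           
                                                                           
                                                                           
                                                                           
                                                                           
                                                                           
                                                                           
                                                                           
                                                                           
                                                                           


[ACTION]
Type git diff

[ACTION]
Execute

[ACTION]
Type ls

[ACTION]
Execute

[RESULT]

$ git status                                                               
On branch main                                                             
Changes not staged for commit:                                             
                                                                           
        modified:   main.py                                                
        modified:   utils.py                                               
$ wc README.md                                                             
  253  1625 11173 README.md                                                
$ git diff                                                                 
diff --git a/main.py b/main.py                                             
--- a/main.py                                                              
+++ b/main.py                                                              
@@ -1,3 +1,4 @@                                                            
+# updated                                                                 
 import sys                                                                
$ ls                                                                       
tests/  config.yaml  README.md  setup.py  main.py                          
$ █                                                                        
                                                                           
                                                                           
                                                                           
                                                                           
                                                                           
                                                                           
                                                                           
                                                                           
                                                                           
                                                                           
                                                                           
                                                                           
                                                                           
                                                                           
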